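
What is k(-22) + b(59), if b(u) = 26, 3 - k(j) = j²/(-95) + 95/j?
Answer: 80283/2090 ≈ 38.413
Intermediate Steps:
k(j) = 3 - 95/j + j²/95 (k(j) = 3 - (j²/(-95) + 95/j) = 3 - (j²*(-1/95) + 95/j) = 3 - (-j²/95 + 95/j) = 3 - (95/j - j²/95) = 3 + (-95/j + j²/95) = 3 - 95/j + j²/95)
k(-22) + b(59) = (3 - 95/(-22) + (1/95)*(-22)²) + 26 = (3 - 95*(-1/22) + (1/95)*484) + 26 = (3 + 95/22 + 484/95) + 26 = 25943/2090 + 26 = 80283/2090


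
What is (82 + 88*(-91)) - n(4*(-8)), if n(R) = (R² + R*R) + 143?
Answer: -10117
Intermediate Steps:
n(R) = 143 + 2*R² (n(R) = (R² + R²) + 143 = 2*R² + 143 = 143 + 2*R²)
(82 + 88*(-91)) - n(4*(-8)) = (82 + 88*(-91)) - (143 + 2*(4*(-8))²) = (82 - 8008) - (143 + 2*(-32)²) = -7926 - (143 + 2*1024) = -7926 - (143 + 2048) = -7926 - 1*2191 = -7926 - 2191 = -10117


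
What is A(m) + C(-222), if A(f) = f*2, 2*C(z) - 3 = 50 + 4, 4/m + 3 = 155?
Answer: 1085/38 ≈ 28.553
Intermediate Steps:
m = 1/38 (m = 4/(-3 + 155) = 4/152 = 4*(1/152) = 1/38 ≈ 0.026316)
C(z) = 57/2 (C(z) = 3/2 + (50 + 4)/2 = 3/2 + (½)*54 = 3/2 + 27 = 57/2)
A(f) = 2*f
A(m) + C(-222) = 2*(1/38) + 57/2 = 1/19 + 57/2 = 1085/38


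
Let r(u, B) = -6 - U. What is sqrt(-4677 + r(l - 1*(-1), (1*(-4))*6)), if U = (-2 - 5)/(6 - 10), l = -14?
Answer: I*sqrt(18739)/2 ≈ 68.445*I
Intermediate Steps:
U = 7/4 (U = -7/(-4) = -7*(-1/4) = 7/4 ≈ 1.7500)
r(u, B) = -31/4 (r(u, B) = -6 - 1*7/4 = -6 - 7/4 = -31/4)
sqrt(-4677 + r(l - 1*(-1), (1*(-4))*6)) = sqrt(-4677 - 31/4) = sqrt(-18739/4) = I*sqrt(18739)/2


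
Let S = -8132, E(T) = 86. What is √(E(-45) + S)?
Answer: 3*I*√894 ≈ 89.699*I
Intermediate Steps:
√(E(-45) + S) = √(86 - 8132) = √(-8046) = 3*I*√894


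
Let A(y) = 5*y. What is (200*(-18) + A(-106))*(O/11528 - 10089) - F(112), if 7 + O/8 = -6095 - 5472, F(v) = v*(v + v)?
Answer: 60054617182/1441 ≈ 4.1676e+7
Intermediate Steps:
F(v) = 2*v**2 (F(v) = v*(2*v) = 2*v**2)
O = -92592 (O = -56 + 8*(-6095 - 5472) = -56 + 8*(-11567) = -56 - 92536 = -92592)
(200*(-18) + A(-106))*(O/11528 - 10089) - F(112) = (200*(-18) + 5*(-106))*(-92592/11528 - 10089) - 2*112**2 = (-3600 - 530)*(-92592*1/11528 - 10089) - 2*12544 = -4130*(-11574/1441 - 10089) - 1*25088 = -4130*(-14549823/1441) - 25088 = 60090768990/1441 - 25088 = 60054617182/1441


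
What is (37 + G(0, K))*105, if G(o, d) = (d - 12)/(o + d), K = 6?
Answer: 3780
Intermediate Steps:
G(o, d) = (-12 + d)/(d + o)
(37 + G(0, K))*105 = (37 + (-12 + 6)/(6 + 0))*105 = (37 - 6/6)*105 = (37 + (⅙)*(-6))*105 = (37 - 1)*105 = 36*105 = 3780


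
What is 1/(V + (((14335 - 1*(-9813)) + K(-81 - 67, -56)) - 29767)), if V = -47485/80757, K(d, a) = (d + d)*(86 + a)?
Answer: -80757/1170943228 ≈ -6.8967e-5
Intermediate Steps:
K(d, a) = 2*d*(86 + a) (K(d, a) = (2*d)*(86 + a) = 2*d*(86 + a))
V = -47485/80757 (V = -47485*1/80757 = -47485/80757 ≈ -0.58800)
1/(V + (((14335 - 1*(-9813)) + K(-81 - 67, -56)) - 29767)) = 1/(-47485/80757 + (((14335 - 1*(-9813)) + 2*(-81 - 67)*(86 - 56)) - 29767)) = 1/(-47485/80757 + (((14335 + 9813) + 2*(-148)*30) - 29767)) = 1/(-47485/80757 + ((24148 - 8880) - 29767)) = 1/(-47485/80757 + (15268 - 29767)) = 1/(-47485/80757 - 14499) = 1/(-1170943228/80757) = -80757/1170943228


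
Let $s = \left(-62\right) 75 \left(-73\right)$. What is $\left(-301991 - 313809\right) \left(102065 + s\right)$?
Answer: $-271884937000$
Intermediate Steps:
$s = 339450$ ($s = \left(-4650\right) \left(-73\right) = 339450$)
$\left(-301991 - 313809\right) \left(102065 + s\right) = \left(-301991 - 313809\right) \left(102065 + 339450\right) = \left(-615800\right) 441515 = -271884937000$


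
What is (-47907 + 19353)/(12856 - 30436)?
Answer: 4759/2930 ≈ 1.6242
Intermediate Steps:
(-47907 + 19353)/(12856 - 30436) = -28554/(-17580) = -28554*(-1/17580) = 4759/2930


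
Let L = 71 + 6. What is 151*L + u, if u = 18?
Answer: 11645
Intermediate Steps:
L = 77
151*L + u = 151*77 + 18 = 11627 + 18 = 11645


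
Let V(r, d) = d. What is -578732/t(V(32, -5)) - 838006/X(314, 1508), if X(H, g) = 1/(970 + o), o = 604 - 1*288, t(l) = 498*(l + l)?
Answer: -1341706121737/1245 ≈ -1.0777e+9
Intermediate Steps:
t(l) = 996*l (t(l) = 498*(2*l) = 996*l)
o = 316 (o = 604 - 288 = 316)
X(H, g) = 1/1286 (X(H, g) = 1/(970 + 316) = 1/1286)
-578732/t(V(32, -5)) - 838006/X(314, 1508) = -578732/(996*(-5)) - 838006/1/1286 = -578732/(-4980) - 838006*1286 = -578732*(-1/4980) - 1077675716 = 144683/1245 - 1077675716 = -1341706121737/1245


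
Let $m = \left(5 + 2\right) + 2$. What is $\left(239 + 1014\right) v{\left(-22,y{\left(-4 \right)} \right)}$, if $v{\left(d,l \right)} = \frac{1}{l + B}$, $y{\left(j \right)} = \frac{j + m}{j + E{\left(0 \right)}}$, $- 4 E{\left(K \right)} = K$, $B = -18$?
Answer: $- \frac{716}{11} \approx -65.091$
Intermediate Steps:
$m = 9$ ($m = 7 + 2 = 9$)
$E{\left(K \right)} = - \frac{K}{4}$
$y{\left(j \right)} = \frac{9 + j}{j}$ ($y{\left(j \right)} = \frac{j + 9}{j - 0} = \frac{9 + j}{j + 0} = \frac{9 + j}{j}$)
$v{\left(d,l \right)} = \frac{1}{-18 + l}$ ($v{\left(d,l \right)} = \frac{1}{l - 18} = \frac{1}{-18 + l}$)
$\left(239 + 1014\right) v{\left(-22,y{\left(-4 \right)} \right)} = \frac{239 + 1014}{-18 + \frac{9 - 4}{-4}} = \frac{1253}{-18 - \frac{5}{4}} = \frac{1253}{- \frac{77}{4}} = 1253 \left(- \frac{4}{77}\right) = - \frac{716}{11}$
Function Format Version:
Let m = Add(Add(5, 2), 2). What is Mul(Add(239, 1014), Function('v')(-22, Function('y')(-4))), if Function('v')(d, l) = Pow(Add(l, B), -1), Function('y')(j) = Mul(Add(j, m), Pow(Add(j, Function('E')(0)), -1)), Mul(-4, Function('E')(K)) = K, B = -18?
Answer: Rational(-716, 11) ≈ -65.091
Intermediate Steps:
m = 9 (m = Add(7, 2) = 9)
Function('E')(K) = Mul(Rational(-1, 4), K)
Function('y')(j) = Mul(Pow(j, -1), Add(9, j)) (Function('y')(j) = Mul(Add(j, 9), Pow(Add(j, Mul(Rational(-1, 4), 0)), -1)) = Mul(Add(9, j), Pow(Add(j, 0), -1)) = Mul(Add(9, j), Pow(j, -1)) = Mul(Pow(j, -1), Add(9, j)))
Function('v')(d, l) = Pow(Add(-18, l), -1) (Function('v')(d, l) = Pow(Add(l, -18), -1) = Pow(Add(-18, l), -1))
Mul(Add(239, 1014), Function('v')(-22, Function('y')(-4))) = Mul(Add(239, 1014), Pow(Add(-18, Mul(Pow(-4, -1), Add(9, -4))), -1)) = Mul(1253, Pow(Add(-18, Mul(Rational(-1, 4), 5)), -1)) = Mul(1253, Pow(Add(-18, Rational(-5, 4)), -1)) = Mul(1253, Pow(Rational(-77, 4), -1)) = Mul(1253, Rational(-4, 77)) = Rational(-716, 11)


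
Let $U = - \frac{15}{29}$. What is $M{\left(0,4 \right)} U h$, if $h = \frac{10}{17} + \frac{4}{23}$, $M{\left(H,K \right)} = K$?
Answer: $- \frac{17880}{11339} \approx -1.5769$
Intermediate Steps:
$U = - \frac{15}{29}$ ($U = \left(-15\right) \frac{1}{29} = - \frac{15}{29} \approx -0.51724$)
$h = \frac{298}{391}$ ($h = 10 \cdot \frac{1}{17} + 4 \cdot \frac{1}{23} = \frac{10}{17} + \frac{4}{23} = \frac{298}{391} \approx 0.76215$)
$M{\left(0,4 \right)} U h = 4 \left(- \frac{15}{29}\right) \frac{298}{391} = \left(- \frac{60}{29}\right) \frac{298}{391} = - \frac{17880}{11339}$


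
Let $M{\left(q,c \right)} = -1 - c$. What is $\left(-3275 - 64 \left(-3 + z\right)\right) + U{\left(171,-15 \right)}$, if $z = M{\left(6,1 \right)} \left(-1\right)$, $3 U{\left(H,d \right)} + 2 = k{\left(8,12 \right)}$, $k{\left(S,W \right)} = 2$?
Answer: $-3211$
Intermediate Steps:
$U{\left(H,d \right)} = 0$ ($U{\left(H,d \right)} = - \frac{2}{3} + \frac{1}{3} \cdot 2 = - \frac{2}{3} + \frac{2}{3} = 0$)
$z = 2$ ($z = \left(-1 - 1\right) \left(-1\right) = \left(-2\right) \left(-1\right) = 2$)
$\left(-3275 - 64 \left(-3 + z\right)\right) + U{\left(171,-15 \right)} = \left(-3275 - 64 \left(-3 + 2\right)\right) + 0 = \left(-3275 - -64\right) + 0 = \left(-3275 + 64\right) + 0 = -3211 + 0 = -3211$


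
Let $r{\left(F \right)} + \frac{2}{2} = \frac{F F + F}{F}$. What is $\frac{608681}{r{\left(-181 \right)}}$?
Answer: $- \frac{608681}{181} \approx -3362.9$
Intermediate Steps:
$r{\left(F \right)} = -1 + \frac{F + F^{2}}{F}$ ($r{\left(F \right)} = -1 + \frac{F F + F}{F} = -1 + \frac{F^{2} + F}{F} = -1 + \frac{F + F^{2}}{F}$)
$\frac{608681}{r{\left(-181 \right)}} = \frac{608681}{-181} = 608681 \left(- \frac{1}{181}\right) = - \frac{608681}{181}$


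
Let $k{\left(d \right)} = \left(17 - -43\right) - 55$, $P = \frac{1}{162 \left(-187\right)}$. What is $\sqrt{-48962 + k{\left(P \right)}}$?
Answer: $i \sqrt{48957} \approx 221.26 i$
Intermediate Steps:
$P = - \frac{1}{30294}$ ($P = \frac{1}{162} \left(- \frac{1}{187}\right) = - \frac{1}{30294} \approx -3.301 \cdot 10^{-5}$)
$k{\left(d \right)} = 5$ ($k{\left(d \right)} = \left(17 + 43\right) - 55 = 60 - 55 = 5$)
$\sqrt{-48962 + k{\left(P \right)}} = \sqrt{-48962 + 5} = \sqrt{-48957} = i \sqrt{48957}$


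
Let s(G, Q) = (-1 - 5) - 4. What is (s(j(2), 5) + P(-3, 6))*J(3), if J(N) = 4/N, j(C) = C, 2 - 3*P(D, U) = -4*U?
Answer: -16/9 ≈ -1.7778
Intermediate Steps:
P(D, U) = 2/3 + 4*U/3 (P(D, U) = 2/3 - (-4)*U/3 = 2/3 + 4*U/3)
s(G, Q) = -10 (s(G, Q) = -6 - 4 = -10)
(s(j(2), 5) + P(-3, 6))*J(3) = (-10 + (2/3 + (4/3)*6))*(4/3) = (-10 + (2/3 + 8))*(4*(1/3)) = (-10 + 26/3)*(4/3) = -4/3*4/3 = -16/9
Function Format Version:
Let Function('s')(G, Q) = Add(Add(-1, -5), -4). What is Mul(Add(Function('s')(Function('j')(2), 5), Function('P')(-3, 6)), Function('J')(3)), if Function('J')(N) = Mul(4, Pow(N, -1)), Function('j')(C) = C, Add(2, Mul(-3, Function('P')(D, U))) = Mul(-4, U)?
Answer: Rational(-16, 9) ≈ -1.7778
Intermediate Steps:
Function('P')(D, U) = Add(Rational(2, 3), Mul(Rational(4, 3), U)) (Function('P')(D, U) = Add(Rational(2, 3), Mul(Rational(-1, 3), Mul(-4, U))) = Add(Rational(2, 3), Mul(Rational(4, 3), U)))
Function('s')(G, Q) = -10 (Function('s')(G, Q) = Add(-6, -4) = -10)
Mul(Add(Function('s')(Function('j')(2), 5), Function('P')(-3, 6)), Function('J')(3)) = Mul(Add(-10, Add(Rational(2, 3), Mul(Rational(4, 3), 6))), Mul(4, Pow(3, -1))) = Mul(Add(-10, Add(Rational(2, 3), 8)), Mul(4, Rational(1, 3))) = Mul(Add(-10, Rational(26, 3)), Rational(4, 3)) = Mul(Rational(-4, 3), Rational(4, 3)) = Rational(-16, 9)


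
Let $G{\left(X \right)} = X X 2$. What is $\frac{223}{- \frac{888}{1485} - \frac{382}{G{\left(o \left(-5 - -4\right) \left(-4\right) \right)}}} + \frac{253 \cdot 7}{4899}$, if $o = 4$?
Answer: $- \frac{6005958563}{36278373} \approx -165.55$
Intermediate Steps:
$G{\left(X \right)} = 2 X^{2}$ ($G{\left(X \right)} = X^{2} \cdot 2 = 2 X^{2}$)
$\frac{223}{- \frac{888}{1485} - \frac{382}{G{\left(o \left(-5 - -4\right) \left(-4\right) \right)}}} + \frac{253 \cdot 7}{4899} = \frac{223}{- \frac{888}{1485} - \frac{382}{2 \left(4 \left(-5 - -4\right) \left(-4\right)\right)^{2}}} + \frac{253 \cdot 7}{4899} = \frac{223}{\left(-888\right) \frac{1}{1485} - \frac{382}{2 \left(4 \left(-5 + 4\right) \left(-4\right)\right)^{2}}} + 1771 \cdot \frac{1}{4899} = \frac{223}{- \frac{296}{495} - \frac{382}{2 \left(4 \left(-1\right) \left(-4\right)\right)^{2}}} + \frac{77}{213} = \frac{223}{- \frac{296}{495} - \frac{382}{2 \left(\left(-4\right) \left(-4\right)\right)^{2}}} + \frac{77}{213} = \frac{223}{- \frac{296}{495} - \frac{382}{2 \cdot 16^{2}}} + \frac{77}{213} = \frac{223}{- \frac{296}{495} - \frac{382}{2 \cdot 256}} + \frac{77}{213} = \frac{223}{- \frac{296}{495} - \frac{382}{512}} + \frac{77}{213} = \frac{223}{- \frac{296}{495} - \frac{191}{256}} + \frac{77}{213} = \frac{223}{- \frac{170321}{126720}} + \frac{77}{213} = 223 \left(- \frac{126720}{170321}\right) + \frac{77}{213} = - \frac{28258560}{170321} + \frac{77}{213} = - \frac{6005958563}{36278373}$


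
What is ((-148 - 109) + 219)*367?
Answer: -13946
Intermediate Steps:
((-148 - 109) + 219)*367 = (-257 + 219)*367 = -38*367 = -13946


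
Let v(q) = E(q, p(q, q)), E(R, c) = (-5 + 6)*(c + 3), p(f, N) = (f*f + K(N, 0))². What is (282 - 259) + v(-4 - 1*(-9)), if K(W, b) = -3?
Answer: 510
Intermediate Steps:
p(f, N) = (-3 + f²)² (p(f, N) = (f*f - 3)² = (f² - 3)² = (-3 + f²)²)
E(R, c) = 3 + c (E(R, c) = 1*(3 + c) = 3 + c)
v(q) = 3 + (-3 + q²)²
(282 - 259) + v(-4 - 1*(-9)) = (282 - 259) + (3 + (-3 + (-4 - 1*(-9))²)²) = 23 + (3 + (-3 + (-4 + 9)²)²) = 23 + (3 + (-3 + 5²)²) = 23 + (3 + (-3 + 25)²) = 23 + (3 + 22²) = 23 + (3 + 484) = 23 + 487 = 510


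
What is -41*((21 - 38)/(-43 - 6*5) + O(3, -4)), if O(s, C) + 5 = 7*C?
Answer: 98072/73 ≈ 1343.5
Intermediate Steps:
O(s, C) = -5 + 7*C
-41*((21 - 38)/(-43 - 6*5) + O(3, -4)) = -41*((21 - 38)/(-43 - 6*5) + (-5 + 7*(-4))) = -41*(-17/(-43 - 30) + (-5 - 28)) = -41*(-17/(-73) - 33) = -41*(-17*(-1/73) - 33) = -41*(17/73 - 33) = -41*(-2392/73) = 98072/73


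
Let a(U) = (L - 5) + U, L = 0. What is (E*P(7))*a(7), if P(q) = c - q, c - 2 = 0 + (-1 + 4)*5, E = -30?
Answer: -600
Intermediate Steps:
c = 17 (c = 2 + (0 + (-1 + 4)*5) = 2 + (0 + 3*5) = 2 + (0 + 15) = 2 + 15 = 17)
P(q) = 17 - q
a(U) = -5 + U (a(U) = (0 - 5) + U = -5 + U)
(E*P(7))*a(7) = (-30*(17 - 1*7))*(-5 + 7) = -30*(17 - 7)*2 = -30*10*2 = -300*2 = -600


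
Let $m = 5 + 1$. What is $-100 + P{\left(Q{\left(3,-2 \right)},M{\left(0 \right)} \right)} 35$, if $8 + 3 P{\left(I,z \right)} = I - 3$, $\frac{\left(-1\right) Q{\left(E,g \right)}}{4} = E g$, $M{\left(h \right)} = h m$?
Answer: $\frac{155}{3} \approx 51.667$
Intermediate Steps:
$m = 6$
$M{\left(h \right)} = 6 h$ ($M{\left(h \right)} = h 6 = 6 h$)
$Q{\left(E,g \right)} = - 4 E g$
$P{\left(I,z \right)} = - \frac{11}{3} + \frac{I}{3}$ ($P{\left(I,z \right)} = - \frac{8}{3} + \frac{I - 3}{3} = - \frac{8}{3} + \frac{-3 + I}{3} = - \frac{8}{3} + \left(-1 + \frac{I}{3}\right) = - \frac{11}{3} + \frac{I}{3}$)
$-100 + P{\left(Q{\left(3,-2 \right)},M{\left(0 \right)} \right)} 35 = -100 + \left(- \frac{11}{3} + \frac{\left(-4\right) 3 \left(-2\right)}{3}\right) 35 = -100 + \left(- \frac{11}{3} + \frac{1}{3} \cdot 24\right) 35 = -100 + \left(- \frac{11}{3} + 8\right) 35 = -100 + \frac{13}{3} \cdot 35 = -100 + \frac{455}{3} = \frac{155}{3}$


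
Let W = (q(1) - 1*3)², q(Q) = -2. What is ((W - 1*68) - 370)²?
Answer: 170569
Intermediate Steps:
W = 25 (W = (-2 - 1*3)² = (-2 - 3)² = (-5)² = 25)
((W - 1*68) - 370)² = ((25 - 1*68) - 370)² = ((25 - 68) - 370)² = (-43 - 370)² = (-413)² = 170569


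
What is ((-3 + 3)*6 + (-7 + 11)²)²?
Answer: 256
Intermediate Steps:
((-3 + 3)*6 + (-7 + 11)²)² = (0*6 + 4²)² = (0 + 16)² = 16² = 256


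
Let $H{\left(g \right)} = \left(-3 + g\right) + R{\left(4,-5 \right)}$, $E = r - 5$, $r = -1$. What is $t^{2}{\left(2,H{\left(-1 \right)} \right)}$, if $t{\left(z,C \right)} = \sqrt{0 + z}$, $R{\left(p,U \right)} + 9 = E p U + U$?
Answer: $2$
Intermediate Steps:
$E = -6$ ($E = -1 - 5 = -6$)
$R{\left(p,U \right)} = -9 + U - 6 U p$ ($R{\left(p,U \right)} = -9 + \left(- 6 p U + U\right) = -9 - \left(- U + 6 U p\right) = -9 + U - 6 U p$)
$H{\left(g \right)} = 103 + g$ ($H{\left(g \right)} = \left(-3 + g\right) - \left(14 - 120\right) = \left(-3 + g\right) - -106 = \left(-3 + g\right) + 106 = 103 + g$)
$t{\left(z,C \right)} = \sqrt{z}$
$t^{2}{\left(2,H{\left(-1 \right)} \right)} = \left(\sqrt{2}\right)^{2} = 2$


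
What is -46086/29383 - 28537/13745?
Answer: -1471954741/403869335 ≈ -3.6446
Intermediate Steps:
-46086/29383 - 28537/13745 = -1471954741/403869335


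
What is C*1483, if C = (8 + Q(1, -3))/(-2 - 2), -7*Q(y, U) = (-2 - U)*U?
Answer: -87497/28 ≈ -3124.9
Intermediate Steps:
Q(y, U) = -U*(-2 - U)/7 (Q(y, U) = -(-2 - U)*U/7 = -U*(-2 - U)/7)
C = -59/28 (C = (8 + (1/7)*(-3)*(2 - 3))/(-2 - 2) = (8 + (1/7)*(-3)*(-1))/(-4) = (8 + 3/7)*(-1/4) = (59/7)*(-1/4) = -59/28 ≈ -2.1071)
C*1483 = -59/28*1483 = -87497/28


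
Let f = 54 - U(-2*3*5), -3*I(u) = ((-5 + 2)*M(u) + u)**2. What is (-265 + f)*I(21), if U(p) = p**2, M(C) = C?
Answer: 653268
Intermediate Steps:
I(u) = -4*u**2/3 (I(u) = -((-5 + 2)*u + u)**2/3 = -(-3*u + u)**2/3 = -4*u**2/3)
f = -846 (f = 54 - (-2*3*5)**2 = 54 - (-6*5)**2 = 54 - 1*(-30)**2 = 54 - 1*900 = 54 - 900 = -846)
(-265 + f)*I(21) = (-265 - 846)*(-4/3*21**2) = -(-4444)*441/3 = -1111*(-588) = 653268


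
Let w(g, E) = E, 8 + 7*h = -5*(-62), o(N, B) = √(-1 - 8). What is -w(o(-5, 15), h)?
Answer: -302/7 ≈ -43.143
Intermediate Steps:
o(N, B) = 3*I (o(N, B) = √(-9) = 3*I)
h = 302/7 (h = -8/7 + (-5*(-62))/7 = -8/7 + (⅐)*310 = -8/7 + 310/7 = 302/7 ≈ 43.143)
-w(o(-5, 15), h) = -1*302/7 = -302/7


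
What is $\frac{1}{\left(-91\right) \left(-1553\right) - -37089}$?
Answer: $\frac{1}{178412} \approx 5.605 \cdot 10^{-6}$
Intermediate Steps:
$\frac{1}{\left(-91\right) \left(-1553\right) - -37089} = \frac{1}{141323 + 37089} = \frac{1}{178412}$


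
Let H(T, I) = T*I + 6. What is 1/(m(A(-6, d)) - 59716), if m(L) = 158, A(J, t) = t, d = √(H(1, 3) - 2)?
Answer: -1/59558 ≈ -1.6790e-5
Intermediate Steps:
H(T, I) = 6 + I*T (H(T, I) = I*T + 6 = 6 + I*T)
d = √7 (d = √((6 + 3*1) - 2) = √((6 + 3) - 2) = √(9 - 2) = √7 ≈ 2.6458)
1/(m(A(-6, d)) - 59716) = 1/(158 - 59716) = 1/(-59558) = -1/59558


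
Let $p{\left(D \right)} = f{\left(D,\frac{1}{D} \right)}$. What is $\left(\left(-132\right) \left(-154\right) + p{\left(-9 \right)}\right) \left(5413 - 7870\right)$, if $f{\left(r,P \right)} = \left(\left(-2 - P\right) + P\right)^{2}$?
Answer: $-49955724$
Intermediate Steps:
$f{\left(r,P \right)} = 4$ ($f{\left(r,P \right)} = \left(-2\right)^{2} = 4$)
$p{\left(D \right)} = 4$
$\left(\left(-132\right) \left(-154\right) + p{\left(-9 \right)}\right) \left(5413 - 7870\right) = \left(\left(-132\right) \left(-154\right) + 4\right) \left(5413 - 7870\right) = \left(20328 + 4\right) \left(-2457\right) = 20332 \left(-2457\right) = -49955724$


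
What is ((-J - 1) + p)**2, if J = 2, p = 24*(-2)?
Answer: 2601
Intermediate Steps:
p = -48
((-J - 1) + p)**2 = ((-1*2 - 1) - 48)**2 = ((-2 - 1) - 48)**2 = (-3 - 48)**2 = (-51)**2 = 2601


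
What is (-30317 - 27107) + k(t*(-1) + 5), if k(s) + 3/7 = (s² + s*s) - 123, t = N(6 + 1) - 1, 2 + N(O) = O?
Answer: -402818/7 ≈ -57545.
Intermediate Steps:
N(O) = -2 + O
t = 4 (t = (-2 + (6 + 1)) - 1 = (-2 + 7) - 1 = 5 - 1 = 4)
k(s) = -864/7 + 2*s² (k(s) = -3/7 + ((s² + s*s) - 123) = -3/7 + ((s² + s²) - 123) = -3/7 + (2*s² - 123) = -3/7 + (-123 + 2*s²) = -864/7 + 2*s²)
(-30317 - 27107) + k(t*(-1) + 5) = (-30317 - 27107) + (-864/7 + 2*(4*(-1) + 5)²) = -57424 + (-864/7 + 2*(-4 + 5)²) = -57424 + (-864/7 + 2*1²) = -57424 + (-864/7 + 2*1) = -57424 + (-864/7 + 2) = -57424 - 850/7 = -402818/7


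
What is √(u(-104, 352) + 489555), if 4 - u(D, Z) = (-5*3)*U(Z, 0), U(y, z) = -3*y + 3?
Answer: 2*√118441 ≈ 688.30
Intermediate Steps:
U(y, z) = 3 - 3*y
u(D, Z) = 49 - 45*Z (u(D, Z) = 4 - (-5*3)*(3 - 3*Z) = 4 - (-15)*(3 - 3*Z) = 4 - (-45 + 45*Z) = 4 + (45 - 45*Z) = 49 - 45*Z)
√(u(-104, 352) + 489555) = √((49 - 45*352) + 489555) = √((49 - 15840) + 489555) = √(-15791 + 489555) = √473764 = 2*√118441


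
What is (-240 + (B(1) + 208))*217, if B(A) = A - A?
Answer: -6944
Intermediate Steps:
B(A) = 0
(-240 + (B(1) + 208))*217 = (-240 + (0 + 208))*217 = (-240 + 208)*217 = -32*217 = -6944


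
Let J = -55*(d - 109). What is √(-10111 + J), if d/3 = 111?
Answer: I*√22431 ≈ 149.77*I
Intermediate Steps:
d = 333 (d = 3*111 = 333)
J = -12320 (J = -55*(333 - 109) = -55*224 = -12320)
√(-10111 + J) = √(-10111 - 12320) = √(-22431) = I*√22431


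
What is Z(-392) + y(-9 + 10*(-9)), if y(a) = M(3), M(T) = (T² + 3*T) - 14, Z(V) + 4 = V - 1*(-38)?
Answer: -354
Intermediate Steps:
Z(V) = 34 + V (Z(V) = -4 + (V - 1*(-38)) = -4 + (V + 38) = -4 + (38 + V) = 34 + V)
M(T) = -14 + T² + 3*T
y(a) = 4 (y(a) = -14 + 3² + 3*3 = -14 + 9 + 9 = 4)
Z(-392) + y(-9 + 10*(-9)) = (34 - 392) + 4 = -358 + 4 = -354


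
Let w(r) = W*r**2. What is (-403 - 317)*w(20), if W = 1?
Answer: -288000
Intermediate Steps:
w(r) = r**2 (w(r) = 1*r**2 = r**2)
(-403 - 317)*w(20) = (-403 - 317)*20**2 = -720*400 = -288000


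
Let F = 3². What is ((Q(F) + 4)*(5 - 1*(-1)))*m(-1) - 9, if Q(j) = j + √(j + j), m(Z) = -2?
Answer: -165 - 36*√2 ≈ -215.91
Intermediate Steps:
F = 9
Q(j) = j + √2*√j (Q(j) = j + √(2*j) = j + √2*√j)
((Q(F) + 4)*(5 - 1*(-1)))*m(-1) - 9 = (((9 + √2*√9) + 4)*(5 - 1*(-1)))*(-2) - 9 = (((9 + √2*3) + 4)*(5 + 1))*(-2) - 9 = (((9 + 3*√2) + 4)*6)*(-2) - 9 = ((13 + 3*√2)*6)*(-2) - 9 = (78 + 18*√2)*(-2) - 9 = (-156 - 36*√2) - 9 = -165 - 36*√2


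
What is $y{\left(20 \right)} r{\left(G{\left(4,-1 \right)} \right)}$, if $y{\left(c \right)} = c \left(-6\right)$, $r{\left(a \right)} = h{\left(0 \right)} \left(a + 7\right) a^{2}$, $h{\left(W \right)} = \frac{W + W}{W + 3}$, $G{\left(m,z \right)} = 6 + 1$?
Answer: $0$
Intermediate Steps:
$G{\left(m,z \right)} = 7$
$h{\left(W \right)} = \frac{2 W}{3 + W}$
$r{\left(a \right)} = 0$ ($r{\left(a \right)} = 2 \cdot 0 \frac{1}{3 + 0} \left(a + 7\right) a^{2} = 2 \cdot 0 \cdot \frac{1}{3} \left(7 + a\right) a^{2} = 0 \left(7 + a\right) a^{2} = 0 a^{2} = 0$)
$y{\left(c \right)} = - 6 c$
$y{\left(20 \right)} r{\left(G{\left(4,-1 \right)} \right)} = \left(-6\right) 20 \cdot 0 = \left(-120\right) 0 = 0$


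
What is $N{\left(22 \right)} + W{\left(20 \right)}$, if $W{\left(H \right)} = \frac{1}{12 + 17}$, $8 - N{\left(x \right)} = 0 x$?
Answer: $\frac{233}{29} \approx 8.0345$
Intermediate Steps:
$N{\left(x \right)} = 8$ ($N{\left(x \right)} = 8 - 0 x = 8 - 0 = 8 + 0 = 8$)
$W{\left(H \right)} = \frac{1}{29}$
$N{\left(22 \right)} + W{\left(20 \right)} = 8 + \frac{1}{29} = \frac{233}{29}$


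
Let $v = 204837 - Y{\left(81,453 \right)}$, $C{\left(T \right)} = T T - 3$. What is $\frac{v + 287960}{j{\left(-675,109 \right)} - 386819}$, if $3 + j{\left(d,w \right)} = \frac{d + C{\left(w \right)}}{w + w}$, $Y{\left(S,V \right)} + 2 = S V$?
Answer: $- \frac{99431108}{84315993} \approx -1.1793$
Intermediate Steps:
$Y{\left(S,V \right)} = -2 + S V$
$C{\left(T \right)} = -3 + T^{2}$ ($C{\left(T \right)} = T^{2} - 3 = -3 + T^{2}$)
$v = 168146$ ($v = 204837 - \left(-2 + 81 \cdot 453\right) = 204837 - \left(-2 + 36693\right) = 204837 - 36691 = 168146$)
$j{\left(d,w \right)} = -3 + \frac{-3 + d + w^{2}}{2 w}$ ($j{\left(d,w \right)} = -3 + \frac{d + \left(-3 + w^{2}\right)}{w + w} = -3 + \frac{-3 + d + w^{2}}{2 w}$)
$\frac{v + 287960}{j{\left(-675,109 \right)} - 386819} = \frac{168146 + 287960}{\frac{-3 - 675 + 109^{2} - 654}{2 \cdot 109} - 386819} = \frac{456106}{\frac{1}{2} \cdot \frac{1}{109} \left(-3 - 675 + 11881 - 654\right) - 386819} = \frac{456106}{\frac{1}{2} \cdot \frac{1}{109} \cdot 10549 - 386819} = \frac{456106}{\frac{10549}{218} - 386819} = \frac{456106}{- \frac{84315993}{218}} = 456106 \left(- \frac{218}{84315993}\right) = - \frac{99431108}{84315993}$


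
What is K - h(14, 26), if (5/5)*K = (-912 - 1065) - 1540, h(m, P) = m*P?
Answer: -3881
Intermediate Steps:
h(m, P) = P*m
K = -3517 (K = (-912 - 1065) - 1540 = -1977 - 1540 = -3517)
K - h(14, 26) = -3517 - 26*14 = -3517 - 1*364 = -3517 - 364 = -3881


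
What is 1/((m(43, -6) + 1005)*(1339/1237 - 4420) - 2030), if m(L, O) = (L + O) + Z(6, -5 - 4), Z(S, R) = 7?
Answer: -1237/5736555959 ≈ -2.1563e-7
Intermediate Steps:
m(L, O) = 7 + L + O (m(L, O) = (L + O) + 7 = 7 + L + O)
1/((m(43, -6) + 1005)*(1339/1237 - 4420) - 2030) = 1/(((7 + 43 - 6) + 1005)*(1339/1237 - 4420) - 2030) = 1/((44 + 1005)*(1339*(1/1237) - 4420) - 2030) = 1/(1049*(1339/1237 - 4420) - 2030) = 1/(1049*(-5466201/1237) - 2030) = 1/(-5734044849/1237 - 2030) = 1/(-5736555959/1237) = -1237/5736555959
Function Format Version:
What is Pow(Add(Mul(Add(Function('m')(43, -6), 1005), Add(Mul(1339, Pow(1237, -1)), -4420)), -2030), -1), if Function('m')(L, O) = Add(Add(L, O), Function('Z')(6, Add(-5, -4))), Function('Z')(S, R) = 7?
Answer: Rational(-1237, 5736555959) ≈ -2.1563e-7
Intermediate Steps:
Function('m')(L, O) = Add(7, L, O) (Function('m')(L, O) = Add(Add(L, O), 7) = Add(7, L, O))
Pow(Add(Mul(Add(Function('m')(43, -6), 1005), Add(Mul(1339, Pow(1237, -1)), -4420)), -2030), -1) = Pow(Add(Mul(Add(Add(7, 43, -6), 1005), Add(Mul(1339, Pow(1237, -1)), -4420)), -2030), -1) = Pow(Add(Mul(Add(44, 1005), Add(Mul(1339, Rational(1, 1237)), -4420)), -2030), -1) = Pow(Add(Mul(1049, Add(Rational(1339, 1237), -4420)), -2030), -1) = Pow(Add(Mul(1049, Rational(-5466201, 1237)), -2030), -1) = Pow(Add(Rational(-5734044849, 1237), -2030), -1) = Pow(Rational(-5736555959, 1237), -1) = Rational(-1237, 5736555959)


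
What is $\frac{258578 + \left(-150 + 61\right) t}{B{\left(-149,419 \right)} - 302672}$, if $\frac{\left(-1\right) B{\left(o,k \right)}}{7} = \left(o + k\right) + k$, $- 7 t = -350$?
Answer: $- \frac{254128}{307495} \approx -0.82645$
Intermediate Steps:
$t = 50$ ($t = \left(- \frac{1}{7}\right) \left(-350\right) = 50$)
$B{\left(o,k \right)} = - 14 k - 7 o$ ($B{\left(o,k \right)} = - 7 \left(\left(o + k\right) + k\right) = - 7 \left(\left(k + o\right) + k\right) = - 7 \left(o + 2 k\right) = - 14 k - 7 o$)
$\frac{258578 + \left(-150 + 61\right) t}{B{\left(-149,419 \right)} - 302672} = \frac{258578 + \left(-150 + 61\right) 50}{\left(\left(-14\right) 419 - -1043\right) - 302672} = \frac{258578 - 4450}{\left(-5866 + 1043\right) - 302672} = \frac{258578 - 4450}{-4823 - 302672} = \frac{254128}{-307495} = 254128 \left(- \frac{1}{307495}\right) = - \frac{254128}{307495}$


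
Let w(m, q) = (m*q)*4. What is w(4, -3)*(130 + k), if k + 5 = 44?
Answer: -8112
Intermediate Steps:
k = 39 (k = -5 + 44 = 39)
w(m, q) = 4*m*q
w(4, -3)*(130 + k) = (4*4*(-3))*(130 + 39) = -48*169 = -8112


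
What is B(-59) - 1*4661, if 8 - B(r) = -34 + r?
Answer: -4560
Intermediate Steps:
B(r) = 42 - r (B(r) = 8 - (-34 + r) = 8 + (34 - r) = 42 - r)
B(-59) - 1*4661 = (42 - 1*(-59)) - 1*4661 = (42 + 59) - 4661 = 101 - 4661 = -4560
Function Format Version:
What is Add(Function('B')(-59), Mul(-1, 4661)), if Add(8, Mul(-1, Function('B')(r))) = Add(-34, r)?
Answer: -4560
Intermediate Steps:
Function('B')(r) = Add(42, Mul(-1, r)) (Function('B')(r) = Add(8, Mul(-1, Add(-34, r))) = Add(8, Add(34, Mul(-1, r))) = Add(42, Mul(-1, r)))
Add(Function('B')(-59), Mul(-1, 4661)) = Add(Add(42, Mul(-1, -59)), Mul(-1, 4661)) = Add(Add(42, 59), -4661) = Add(101, -4661) = -4560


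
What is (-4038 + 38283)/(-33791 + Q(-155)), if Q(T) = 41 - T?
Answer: -6849/6719 ≈ -1.0193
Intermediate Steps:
(-4038 + 38283)/(-33791 + Q(-155)) = (-4038 + 38283)/(-33791 + (41 - 1*(-155))) = 34245/(-33791 + (41 + 155)) = 34245/(-33791 + 196) = 34245/(-33595) = 34245*(-1/33595) = -6849/6719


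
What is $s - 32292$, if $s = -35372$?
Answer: $-67664$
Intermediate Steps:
$s - 32292 = -35372 - 32292 = -67664$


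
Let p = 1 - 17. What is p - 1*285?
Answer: -301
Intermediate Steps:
p = -16
p - 1*285 = -16 - 1*285 = -16 - 285 = -301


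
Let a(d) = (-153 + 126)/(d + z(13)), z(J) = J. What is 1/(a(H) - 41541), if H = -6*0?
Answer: -13/540060 ≈ -2.4071e-5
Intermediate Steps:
H = 0
a(d) = -27/(13 + d) (a(d) = (-153 + 126)/(d + 13) = -27/(13 + d))
1/(a(H) - 41541) = 1/(-27/(13 + 0) - 41541) = 1/(-27/13 - 41541) = 1/(-540060/13) = -13/540060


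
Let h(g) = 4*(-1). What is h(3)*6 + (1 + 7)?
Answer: -16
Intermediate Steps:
h(g) = -4
h(3)*6 + (1 + 7) = -4*6 + (1 + 7) = -24 + 8 = -16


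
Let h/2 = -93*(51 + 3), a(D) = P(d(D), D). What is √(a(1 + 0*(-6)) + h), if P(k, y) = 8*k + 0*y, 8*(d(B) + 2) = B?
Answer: I*√10059 ≈ 100.29*I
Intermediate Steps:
d(B) = -2 + B/8
P(k, y) = 8*k (P(k, y) = 8*k + 0 = 8*k)
a(D) = -16 + D (a(D) = 8*(-2 + D/8) = -16 + D)
h = -10044 (h = 2*(-93*(51 + 3)) = 2*(-93*54) = 2*(-5022) = -10044)
√(a(1 + 0*(-6)) + h) = √((-16 + (1 + 0*(-6))) - 10044) = √((-16 + (1 + 0)) - 10044) = √((-16 + 1) - 10044) = √(-15 - 10044) = √(-10059) = I*√10059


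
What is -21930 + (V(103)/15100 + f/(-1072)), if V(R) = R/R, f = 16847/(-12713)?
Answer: -1128231950007491/51446968400 ≈ -21930.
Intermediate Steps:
f = -16847/12713 (f = 16847*(-1/12713) = -16847/12713 ≈ -1.3252)
V(R) = 1
-21930 + (V(103)/15100 + f/(-1072)) = -21930 + (1/15100 - 16847/12713/(-1072)) = -21930 + (1*(1/15100) - 16847/12713*(-1/1072)) = -21930 + (1/15100 + 16847/13628336) = -21930 + 67004509/51446968400 = -1128231950007491/51446968400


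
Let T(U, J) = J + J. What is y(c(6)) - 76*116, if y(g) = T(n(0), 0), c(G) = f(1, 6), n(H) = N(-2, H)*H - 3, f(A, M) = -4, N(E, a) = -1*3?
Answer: -8816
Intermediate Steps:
N(E, a) = -3
n(H) = -3 - 3*H (n(H) = -3*H - 3 = -3 - 3*H)
T(U, J) = 2*J
c(G) = -4
y(g) = 0 (y(g) = 2*0 = 0)
y(c(6)) - 76*116 = 0 - 76*116 = 0 - 8816 = -8816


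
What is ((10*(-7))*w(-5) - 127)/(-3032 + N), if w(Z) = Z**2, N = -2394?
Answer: 1877/5426 ≈ 0.34593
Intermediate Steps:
((10*(-7))*w(-5) - 127)/(-3032 + N) = ((10*(-7))*(-5)**2 - 127)/(-3032 - 2394) = (-70*25 - 127)/(-5426) = (-1750 - 127)*(-1/5426) = -1877*(-1/5426) = 1877/5426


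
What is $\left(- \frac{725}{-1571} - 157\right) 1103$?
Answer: $- \frac{271251966}{1571} \approx -1.7266 \cdot 10^{5}$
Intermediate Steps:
$\left(- \frac{725}{-1571} - 157\right) 1103 = \left(\left(-725\right) \left(- \frac{1}{1571}\right) - 157\right) 1103 = \left(\frac{725}{1571} - 157\right) 1103 = \left(- \frac{245922}{1571}\right) 1103 = - \frac{271251966}{1571}$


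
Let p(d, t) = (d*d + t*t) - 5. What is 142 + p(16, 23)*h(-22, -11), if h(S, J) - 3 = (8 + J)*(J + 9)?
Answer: 7162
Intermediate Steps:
p(d, t) = -5 + d² + t² (p(d, t) = (d² + t²) - 5 = -5 + d² + t²)
h(S, J) = 3 + (8 + J)*(9 + J) (h(S, J) = 3 + (8 + J)*(J + 9) = 3 + (8 + J)*(9 + J))
142 + p(16, 23)*h(-22, -11) = 142 + (-5 + 16² + 23²)*(75 + (-11)² + 17*(-11)) = 142 + (-5 + 256 + 529)*(75 + 121 - 187) = 142 + 780*9 = 142 + 7020 = 7162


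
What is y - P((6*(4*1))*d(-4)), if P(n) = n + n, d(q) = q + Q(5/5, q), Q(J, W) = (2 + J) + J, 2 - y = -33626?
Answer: 33628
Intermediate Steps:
y = 33628 (y = 2 - 1*(-33626) = 2 + 33626 = 33628)
Q(J, W) = 2 + 2*J
d(q) = 4 + q (d(q) = q + (2 + 2*(5/5)) = q + (2 + 2*(5*(1/5))) = q + (2 + 2*1) = q + (2 + 2) = q + 4 = 4 + q)
P(n) = 2*n
y - P((6*(4*1))*d(-4)) = 33628 - 2*(6*(4*1))*(4 - 4) = 33628 - 2*(6*4)*0 = 33628 - 2*24*0 = 33628 - 2*0 = 33628 - 1*0 = 33628 + 0 = 33628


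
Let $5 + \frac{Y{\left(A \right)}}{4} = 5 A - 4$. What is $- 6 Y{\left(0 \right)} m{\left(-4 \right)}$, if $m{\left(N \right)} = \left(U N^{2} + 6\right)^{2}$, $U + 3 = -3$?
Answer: $1749600$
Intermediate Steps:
$U = -6$ ($U = -3 - 3 = -6$)
$Y{\left(A \right)} = -36 + 20 A$ ($Y{\left(A \right)} = -20 + 4 \left(5 A - 4\right) = -20 + 4 \left(-4 + 5 A\right) = -20 + \left(-16 + 20 A\right) = -36 + 20 A$)
$m{\left(N \right)} = \left(6 - 6 N^{2}\right)^{2}$ ($m{\left(N \right)} = \left(- 6 N^{2} + 6\right)^{2} = \left(6 - 6 N^{2}\right)^{2}$)
$- 6 Y{\left(0 \right)} m{\left(-4 \right)} = - 6 \left(-36 + 20 \cdot 0\right) 36 \left(-1 + \left(-4\right)^{2}\right)^{2} = - 6 \left(-36 + 0\right) 36 \left(-1 + 16\right)^{2} = \left(-6\right) \left(-36\right) 36 \cdot 15^{2} = 216 \cdot 36 \cdot 225 = 216 \cdot 8100 = 1749600$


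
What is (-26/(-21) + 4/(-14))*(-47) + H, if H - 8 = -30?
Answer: -1402/21 ≈ -66.762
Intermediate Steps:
H = -22 (H = 8 - 30 = -22)
(-26/(-21) + 4/(-14))*(-47) + H = (-26/(-21) + 4/(-14))*(-47) - 22 = (-26*(-1/21) + 4*(-1/14))*(-47) - 22 = (26/21 - 2/7)*(-47) - 22 = (20/21)*(-47) - 22 = -940/21 - 22 = -1402/21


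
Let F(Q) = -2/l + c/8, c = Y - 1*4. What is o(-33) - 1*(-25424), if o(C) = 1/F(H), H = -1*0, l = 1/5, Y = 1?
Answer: 2110184/83 ≈ 25424.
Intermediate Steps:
c = -3 (c = 1 - 1*4 = 1 - 4 = -3)
l = ⅕ (l = 1*(⅕) = ⅕ ≈ 0.20000)
H = 0
F(Q) = -83/8 (F(Q) = -2/⅕ - 3/8 = -2*5 - 3*⅛ = -10 - 3/8 = -83/8)
o(C) = -8/83 (o(C) = 1/(-83/8) = -8/83)
o(-33) - 1*(-25424) = -8/83 - 1*(-25424) = -8/83 + 25424 = 2110184/83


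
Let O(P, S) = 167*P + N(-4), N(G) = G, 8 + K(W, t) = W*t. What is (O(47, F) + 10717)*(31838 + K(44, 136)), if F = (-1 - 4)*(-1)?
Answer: 701903468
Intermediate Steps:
K(W, t) = -8 + W*t
F = 5 (F = -5*(-1) = 5)
O(P, S) = -4 + 167*P (O(P, S) = 167*P - 4 = -4 + 167*P)
(O(47, F) + 10717)*(31838 + K(44, 136)) = ((-4 + 167*47) + 10717)*(31838 + (-8 + 44*136)) = ((-4 + 7849) + 10717)*(31838 + (-8 + 5984)) = (7845 + 10717)*(31838 + 5976) = 18562*37814 = 701903468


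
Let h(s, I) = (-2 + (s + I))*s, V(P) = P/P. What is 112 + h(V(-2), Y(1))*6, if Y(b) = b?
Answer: 112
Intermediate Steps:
V(P) = 1
h(s, I) = s*(-2 + I + s) (h(s, I) = (-2 + (I + s))*s = (-2 + I + s)*s = s*(-2 + I + s))
112 + h(V(-2), Y(1))*6 = 112 + (1*(-2 + 1 + 1))*6 = 112 + (1*0)*6 = 112 + 0*6 = 112 + 0 = 112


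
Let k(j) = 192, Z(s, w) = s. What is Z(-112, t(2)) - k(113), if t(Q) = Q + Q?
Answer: -304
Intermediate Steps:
t(Q) = 2*Q
Z(-112, t(2)) - k(113) = -112 - 1*192 = -112 - 192 = -304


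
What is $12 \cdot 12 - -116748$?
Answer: $116892$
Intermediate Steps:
$12 \cdot 12 - -116748 = 144 + 116748 = 116892$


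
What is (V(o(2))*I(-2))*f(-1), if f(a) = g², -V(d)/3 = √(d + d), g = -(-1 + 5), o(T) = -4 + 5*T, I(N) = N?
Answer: 192*√3 ≈ 332.55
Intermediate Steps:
g = -4 (g = -1*4 = -4)
V(d) = -3*√2*√d (V(d) = -3*√(d + d) = -3*√2*√d)
f(a) = 16 (f(a) = (-4)² = 16)
(V(o(2))*I(-2))*f(-1) = (-3*√2*√(-4 + 5*2)*(-2))*16 = (-3*√2*√(-4 + 10)*(-2))*16 = (-3*√2*√6*(-2))*16 = (-6*√3*(-2))*16 = (12*√3)*16 = 192*√3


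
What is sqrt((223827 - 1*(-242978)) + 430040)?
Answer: sqrt(896845) ≈ 947.02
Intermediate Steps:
sqrt((223827 - 1*(-242978)) + 430040) = sqrt((223827 + 242978) + 430040) = sqrt(466805 + 430040) = sqrt(896845)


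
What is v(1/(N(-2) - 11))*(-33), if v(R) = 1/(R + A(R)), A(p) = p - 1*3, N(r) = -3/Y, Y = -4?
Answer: 1353/131 ≈ 10.328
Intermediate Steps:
N(r) = ¾ (N(r) = -3/(-4) = -3*(-¼) = ¾)
A(p) = -3 + p (A(p) = p - 3 = -3 + p)
v(R) = 1/(-3 + 2*R) (v(R) = 1/(R + (-3 + R)) = 1/(-3 + 2*R))
v(1/(N(-2) - 11))*(-33) = -33/(-3 + 2/(¾ - 11)) = -33/(-3 + 2/(-41/4)) = -33/(-3 + 2*(-4/41)) = -33/(-3 - 8/41) = -33/(-131/41) = -41/131*(-33) = 1353/131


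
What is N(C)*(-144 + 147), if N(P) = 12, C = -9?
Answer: 36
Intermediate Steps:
N(C)*(-144 + 147) = 12*(-144 + 147) = 12*3 = 36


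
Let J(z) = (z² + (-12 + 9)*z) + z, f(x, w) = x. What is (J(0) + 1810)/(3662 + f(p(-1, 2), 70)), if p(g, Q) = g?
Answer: 1810/3661 ≈ 0.49440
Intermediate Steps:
J(z) = z² - 2*z (J(z) = (z² - 3*z) + z = z² - 2*z)
(J(0) + 1810)/(3662 + f(p(-1, 2), 70)) = (0*(-2 + 0) + 1810)/(3662 - 1) = (0*(-2) + 1810)/3661 = (0 + 1810)*(1/3661) = 1810*(1/3661) = 1810/3661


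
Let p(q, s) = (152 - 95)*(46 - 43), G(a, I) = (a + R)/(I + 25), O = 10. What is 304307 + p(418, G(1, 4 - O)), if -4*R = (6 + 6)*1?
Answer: 304478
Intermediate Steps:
R = -3 (R = -(6 + 6)/4 = -3 ≈ -3.0000)
G(a, I) = (-3 + a)/(25 + I) (G(a, I) = (a - 3)/(I + 25) = (-3 + a)/(25 + I))
p(q, s) = 171 (p(q, s) = 57*3 = 171)
304307 + p(418, G(1, 4 - O)) = 304307 + 171 = 304478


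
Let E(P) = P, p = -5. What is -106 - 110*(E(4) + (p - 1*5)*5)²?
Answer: -232866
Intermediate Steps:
-106 - 110*(E(4) + (p - 1*5)*5)² = -106 - 110*(4 + (-5 - 1*5)*5)² = -106 - 110*(4 + (-5 - 5)*5)² = -106 - 110*(4 - 10*5)² = -106 - 110*(4 - 50)² = -106 - 110*(-46)² = -106 - 110*2116 = -106 - 232760 = -232866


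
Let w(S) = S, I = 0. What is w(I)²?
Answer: 0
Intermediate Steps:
w(I)² = 0² = 0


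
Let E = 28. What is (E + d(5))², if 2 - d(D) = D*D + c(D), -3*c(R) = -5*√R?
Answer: 350/9 - 50*√5/3 ≈ 1.6211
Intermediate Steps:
c(R) = 5*√R/3 (c(R) = -(-5)*√R/3 = 5*√R/3)
d(D) = 2 - D² - 5*√D/3 (d(D) = 2 - (D*D + 5*√D/3) = 2 - (D² + 5*√D/3) = 2 + (-D² - 5*√D/3) = 2 - D² - 5*√D/3)
(E + d(5))² = (28 + (2 - 1*5² - 5*√5/3))² = (28 + (2 - 1*25 - 5*√5/3))² = (28 + (2 - 25 - 5*√5/3))² = (28 + (-23 - 5*√5/3))² = (5 - 5*√5/3)²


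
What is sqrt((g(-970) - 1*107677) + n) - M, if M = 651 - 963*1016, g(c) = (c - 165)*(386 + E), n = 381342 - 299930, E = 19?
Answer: 977757 + 2*I*sqrt(121485) ≈ 9.7776e+5 + 697.09*I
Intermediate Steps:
n = 81412
g(c) = -66825 + 405*c (g(c) = (c - 165)*(386 + 19) = (-165 + c)*405 = -66825 + 405*c)
M = -977757 (M = 651 - 978408 = -977757)
sqrt((g(-970) - 1*107677) + n) - M = sqrt(((-66825 + 405*(-970)) - 1*107677) + 81412) - 1*(-977757) = sqrt(((-66825 - 392850) - 107677) + 81412) + 977757 = sqrt((-459675 - 107677) + 81412) + 977757 = sqrt(-567352 + 81412) + 977757 = sqrt(-485940) + 977757 = 2*I*sqrt(121485) + 977757 = 977757 + 2*I*sqrt(121485)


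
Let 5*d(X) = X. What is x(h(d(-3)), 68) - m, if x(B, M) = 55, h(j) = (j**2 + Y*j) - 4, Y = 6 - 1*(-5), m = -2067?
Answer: 2122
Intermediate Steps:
Y = 11 (Y = 6 + 5 = 11)
d(X) = X/5
h(j) = -4 + j**2 + 11*j (h(j) = (j**2 + 11*j) - 4 = -4 + j**2 + 11*j)
x(h(d(-3)), 68) - m = 55 - 1*(-2067) = 55 + 2067 = 2122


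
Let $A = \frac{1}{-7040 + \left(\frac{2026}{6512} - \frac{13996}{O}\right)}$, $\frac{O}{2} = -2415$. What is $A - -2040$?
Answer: $\frac{112877226679440}{55331977717} \approx 2040.0$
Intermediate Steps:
$O = -4830$ ($O = 2 \left(-2415\right) = -4830$)
$A = - \frac{7863240}{55331977717}$ ($A = \frac{1}{-7040 + \left(\frac{2026}{6512} - \frac{13996}{-4830}\right)} = \frac{1}{-7040 + \left(2026 \cdot \frac{1}{6512} - - \frac{6998}{2415}\right)} = \frac{1}{-7040 + \left(\frac{1013}{3256} + \frac{6998}{2415}\right)} = \frac{1}{-7040 + \frac{25231883}{7863240}} = \frac{1}{- \frac{55331977717}{7863240}} = - \frac{7863240}{55331977717} \approx -0.00014211$)
$A - -2040 = - \frac{7863240}{55331977717} - -2040 = - \frac{7863240}{55331977717} + 2040 = \frac{112877226679440}{55331977717}$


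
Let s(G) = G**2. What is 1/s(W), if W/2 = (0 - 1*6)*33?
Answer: 1/156816 ≈ 6.3769e-6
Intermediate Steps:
W = -396 (W = 2*((0 - 1*6)*33) = 2*((0 - 6)*33) = 2*(-6*33) = 2*(-198) = -396)
1/s(W) = 1/((-396)**2) = 1/156816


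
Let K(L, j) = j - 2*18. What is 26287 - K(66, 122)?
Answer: 26201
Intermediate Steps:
K(L, j) = -36 + j (K(L, j) = j - 36 = -36 + j)
26287 - K(66, 122) = 26287 - (-36 + 122) = 26287 - 1*86 = 26287 - 86 = 26201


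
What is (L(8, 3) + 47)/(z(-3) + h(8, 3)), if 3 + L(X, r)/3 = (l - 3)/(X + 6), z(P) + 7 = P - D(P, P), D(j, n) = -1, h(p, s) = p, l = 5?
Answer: -269/7 ≈ -38.429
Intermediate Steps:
z(P) = -6 + P (z(P) = -7 + (P - 1*(-1)) = -7 + (P + 1) = -7 + (1 + P) = -6 + P)
L(X, r) = -9 + 6/(6 + X) (L(X, r) = -9 + 3*((5 - 3)/(X + 6)) = -9 + 3*(2/(6 + X)) = -9 + 6/(6 + X))
(L(8, 3) + 47)/(z(-3) + h(8, 3)) = (3*(-16 - 3*8)/(6 + 8) + 47)/((-6 - 3) + 8) = (3*(-16 - 24)/14 + 47)/(-9 + 8) = (3*(1/14)*(-40) + 47)/(-1) = (-60/7 + 47)*(-1) = (269/7)*(-1) = -269/7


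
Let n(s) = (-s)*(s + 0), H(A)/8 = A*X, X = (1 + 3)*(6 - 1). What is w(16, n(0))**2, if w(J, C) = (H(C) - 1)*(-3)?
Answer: 9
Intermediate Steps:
X = 20 (X = 4*5 = 20)
H(A) = 160*A (H(A) = 8*(A*20) = 8*(20*A) = 160*A)
n(s) = -s**2 (n(s) = (-s)*s = -s**2)
w(J, C) = 3 - 480*C (w(J, C) = (160*C - 1)*(-3) = (-1 + 160*C)*(-3) = 3 - 480*C)
w(16, n(0))**2 = (3 - (-480)*0**2)**2 = (3 - (-480)*0)**2 = (3 - 480*0)**2 = (3 + 0)**2 = 3**2 = 9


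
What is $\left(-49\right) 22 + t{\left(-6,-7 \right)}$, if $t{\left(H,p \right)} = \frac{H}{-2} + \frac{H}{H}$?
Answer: $-1074$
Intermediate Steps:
$t{\left(H,p \right)} = 1 - \frac{H}{2}$ ($t{\left(H,p \right)} = H \left(- \frac{1}{2}\right) + 1 = - \frac{H}{2} + 1 = 1 - \frac{H}{2}$)
$\left(-49\right) 22 + t{\left(-6,-7 \right)} = \left(-49\right) 22 + \left(1 - -3\right) = -1078 + \left(1 + 3\right) = -1078 + 4 = -1074$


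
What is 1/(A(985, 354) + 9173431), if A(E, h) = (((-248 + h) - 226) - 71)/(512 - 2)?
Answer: 510/4678449619 ≈ 1.0901e-7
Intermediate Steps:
A(E, h) = -109/102 + h/510 (A(E, h) = ((-474 + h) - 71)/510 = (-545 + h)*(1/510) = -109/102 + h/510)
1/(A(985, 354) + 9173431) = 1/((-109/102 + (1/510)*354) + 9173431) = 1/((-109/102 + 59/85) + 9173431) = 1/(-191/510 + 9173431) = 1/(4678449619/510) = 510/4678449619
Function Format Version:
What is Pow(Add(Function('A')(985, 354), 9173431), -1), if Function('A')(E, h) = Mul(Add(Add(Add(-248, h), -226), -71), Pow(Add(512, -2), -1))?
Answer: Rational(510, 4678449619) ≈ 1.0901e-7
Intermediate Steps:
Function('A')(E, h) = Add(Rational(-109, 102), Mul(Rational(1, 510), h)) (Function('A')(E, h) = Mul(Add(Add(-474, h), -71), Pow(510, -1)) = Mul(Add(-545, h), Rational(1, 510)) = Add(Rational(-109, 102), Mul(Rational(1, 510), h)))
Pow(Add(Function('A')(985, 354), 9173431), -1) = Pow(Add(Add(Rational(-109, 102), Mul(Rational(1, 510), 354)), 9173431), -1) = Pow(Add(Add(Rational(-109, 102), Rational(59, 85)), 9173431), -1) = Pow(Add(Rational(-191, 510), 9173431), -1) = Pow(Rational(4678449619, 510), -1) = Rational(510, 4678449619)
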